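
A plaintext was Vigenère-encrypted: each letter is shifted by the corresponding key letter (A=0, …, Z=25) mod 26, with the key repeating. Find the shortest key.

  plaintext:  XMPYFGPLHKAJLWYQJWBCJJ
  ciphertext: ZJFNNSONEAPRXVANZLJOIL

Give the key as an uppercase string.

  i= 0: Z-X =  2 → C
  i= 1: J-M = 23 → X
  i= 2: F-P = 16 → Q
  i= 3: N-Y = 15 → P
  i= 4: N-F =  8 → I
  i= 5: S-G = 12 → M
  i= 6: O-P = 25 → Z
  i= 7: N-L =  2 → C
  i= 8: E-H = 23 → X
  i= 9: A-K = 16 → Q
  i=10: P-A = 15 → P
  i=11: R-J =  8 → I
  i=12: X-L = 12 → M
  i=13: V-W = 25 → Z
  i=14: A-Y =  2 → C
  i=15: N-Q = 23 → X
  i=16: Z-J = 16 → Q
  i=17: L-W = 15 → P
  i=18: J-B =  8 → I
  i=19: O-C = 12 → M
  i=20: I-J = 25 → Z
  i=21: L-J =  2 → C
  shifts repeat with period 7: CXQPIMZ

CXQPIMZ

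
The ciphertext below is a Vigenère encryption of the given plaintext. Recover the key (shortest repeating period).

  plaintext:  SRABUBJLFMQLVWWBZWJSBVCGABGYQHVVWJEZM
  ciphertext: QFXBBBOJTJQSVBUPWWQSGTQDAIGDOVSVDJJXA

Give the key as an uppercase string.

YOXAHAF

  i= 0: Q-S = 24 → Y
  i= 1: F-R = 14 → O
  i= 2: X-A = 23 → X
  i= 3: B-B =  0 → A
  i= 4: B-U =  7 → H
  i= 5: B-B =  0 → A
  i= 6: O-J =  5 → F
  i= 7: J-L = 24 → Y
  i= 8: T-F = 14 → O
  i= 9: J-M = 23 → X
  i=10: Q-Q =  0 → A
  i=11: S-L =  7 → H
  i=12: V-V =  0 → A
  i=13: B-W =  5 → F
  i=14: U-W = 24 → Y
  i=15: P-B = 14 → O
  i=16: W-Z = 23 → X
  i=17: W-W =  0 → A
  i=18: Q-J =  7 → H
  i=19: S-S =  0 → A
  i=20: G-B =  5 → F
  i=21: T-V = 24 → Y
  i=22: Q-C = 14 → O
  i=23: D-G = 23 → X
  i=24: A-A =  0 → A
  i=25: I-B =  7 → H
  i=26: G-G =  0 → A
  i=27: D-Y =  5 → F
  i=28: O-Q = 24 → Y
  i=29: V-H = 14 → O
  i=30: S-V = 23 → X
  i=31: V-V =  0 → A
  i=32: D-W =  7 → H
  i=33: J-J =  0 → A
  i=34: J-E =  5 → F
  i=35: X-Z = 24 → Y
  i=36: A-M = 14 → O
  shifts repeat with period 7: YOXAHAF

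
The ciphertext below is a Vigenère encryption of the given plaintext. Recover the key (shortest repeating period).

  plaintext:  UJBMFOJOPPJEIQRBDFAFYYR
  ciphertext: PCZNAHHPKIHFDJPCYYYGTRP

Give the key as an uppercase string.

  i= 0: P-U = 21 → V
  i= 1: C-J = 19 → T
  i= 2: Z-B = 24 → Y
  i= 3: N-M =  1 → B
  i= 4: A-F = 21 → V
  i= 5: H-O = 19 → T
  i= 6: H-J = 24 → Y
  i= 7: P-O =  1 → B
  i= 8: K-P = 21 → V
  i= 9: I-P = 19 → T
  i=10: H-J = 24 → Y
  i=11: F-E =  1 → B
  i=12: D-I = 21 → V
  i=13: J-Q = 19 → T
  i=14: P-R = 24 → Y
  i=15: C-B =  1 → B
  i=16: Y-D = 21 → V
  i=17: Y-F = 19 → T
  i=18: Y-A = 24 → Y
  i=19: G-F =  1 → B
  i=20: T-Y = 21 → V
  i=21: R-Y = 19 → T
  i=22: P-R = 24 → Y
  shifts repeat with period 4: VTYB

VTYB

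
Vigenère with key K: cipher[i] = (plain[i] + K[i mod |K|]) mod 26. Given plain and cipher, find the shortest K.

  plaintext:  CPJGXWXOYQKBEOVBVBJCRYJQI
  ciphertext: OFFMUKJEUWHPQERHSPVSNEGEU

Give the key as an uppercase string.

  i= 0: O-C = 12 → M
  i= 1: F-P = 16 → Q
  i= 2: F-J = 22 → W
  i= 3: M-G =  6 → G
  i= 4: U-X = 23 → X
  i= 5: K-W = 14 → O
  i= 6: J-X = 12 → M
  i= 7: E-O = 16 → Q
  i= 8: U-Y = 22 → W
  i= 9: W-Q =  6 → G
  i=10: H-K = 23 → X
  i=11: P-B = 14 → O
  i=12: Q-E = 12 → M
  i=13: E-O = 16 → Q
  i=14: R-V = 22 → W
  i=15: H-B =  6 → G
  i=16: S-V = 23 → X
  i=17: P-B = 14 → O
  i=18: V-J = 12 → M
  i=19: S-C = 16 → Q
  i=20: N-R = 22 → W
  i=21: E-Y =  6 → G
  i=22: G-J = 23 → X
  i=23: E-Q = 14 → O
  i=24: U-I = 12 → M
  shifts repeat with period 6: MQWGXO

MQWGXO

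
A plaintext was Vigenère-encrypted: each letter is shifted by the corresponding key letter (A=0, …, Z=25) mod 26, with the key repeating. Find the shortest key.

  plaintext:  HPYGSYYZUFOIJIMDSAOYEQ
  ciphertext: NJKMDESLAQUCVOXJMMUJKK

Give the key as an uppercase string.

GUMGL

  i= 0: N-H =  6 → G
  i= 1: J-P = 20 → U
  i= 2: K-Y = 12 → M
  i= 3: M-G =  6 → G
  i= 4: D-S = 11 → L
  i= 5: E-Y =  6 → G
  i= 6: S-Y = 20 → U
  i= 7: L-Z = 12 → M
  i= 8: A-U =  6 → G
  i= 9: Q-F = 11 → L
  i=10: U-O =  6 → G
  i=11: C-I = 20 → U
  i=12: V-J = 12 → M
  i=13: O-I =  6 → G
  i=14: X-M = 11 → L
  i=15: J-D =  6 → G
  i=16: M-S = 20 → U
  i=17: M-A = 12 → M
  i=18: U-O =  6 → G
  i=19: J-Y = 11 → L
  i=20: K-E =  6 → G
  i=21: K-Q = 20 → U
  shifts repeat with period 5: GUMGL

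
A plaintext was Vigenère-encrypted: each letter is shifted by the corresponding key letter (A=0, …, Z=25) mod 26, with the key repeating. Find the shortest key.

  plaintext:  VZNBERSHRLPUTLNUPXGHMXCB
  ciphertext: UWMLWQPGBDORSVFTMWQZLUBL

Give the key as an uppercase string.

ZXZKS

  i= 0: U-V = 25 → Z
  i= 1: W-Z = 23 → X
  i= 2: M-N = 25 → Z
  i= 3: L-B = 10 → K
  i= 4: W-E = 18 → S
  i= 5: Q-R = 25 → Z
  i= 6: P-S = 23 → X
  i= 7: G-H = 25 → Z
  i= 8: B-R = 10 → K
  i= 9: D-L = 18 → S
  i=10: O-P = 25 → Z
  i=11: R-U = 23 → X
  i=12: S-T = 25 → Z
  i=13: V-L = 10 → K
  i=14: F-N = 18 → S
  i=15: T-U = 25 → Z
  i=16: M-P = 23 → X
  i=17: W-X = 25 → Z
  i=18: Q-G = 10 → K
  i=19: Z-H = 18 → S
  i=20: L-M = 25 → Z
  i=21: U-X = 23 → X
  i=22: B-C = 25 → Z
  i=23: L-B = 10 → K
  shifts repeat with period 5: ZXZKS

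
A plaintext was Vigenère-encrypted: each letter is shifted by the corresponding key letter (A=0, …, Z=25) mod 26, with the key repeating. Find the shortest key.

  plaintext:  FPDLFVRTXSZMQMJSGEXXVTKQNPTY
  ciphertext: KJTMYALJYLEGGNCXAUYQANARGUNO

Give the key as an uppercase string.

FUQBT

  i= 0: K-F =  5 → F
  i= 1: J-P = 20 → U
  i= 2: T-D = 16 → Q
  i= 3: M-L =  1 → B
  i= 4: Y-F = 19 → T
  i= 5: A-V =  5 → F
  i= 6: L-R = 20 → U
  i= 7: J-T = 16 → Q
  i= 8: Y-X =  1 → B
  i= 9: L-S = 19 → T
  i=10: E-Z =  5 → F
  i=11: G-M = 20 → U
  i=12: G-Q = 16 → Q
  i=13: N-M =  1 → B
  i=14: C-J = 19 → T
  i=15: X-S =  5 → F
  i=16: A-G = 20 → U
  i=17: U-E = 16 → Q
  i=18: Y-X =  1 → B
  i=19: Q-X = 19 → T
  i=20: A-V =  5 → F
  i=21: N-T = 20 → U
  i=22: A-K = 16 → Q
  i=23: R-Q =  1 → B
  i=24: G-N = 19 → T
  i=25: U-P =  5 → F
  i=26: N-T = 20 → U
  i=27: O-Y = 16 → Q
  shifts repeat with period 5: FUQBT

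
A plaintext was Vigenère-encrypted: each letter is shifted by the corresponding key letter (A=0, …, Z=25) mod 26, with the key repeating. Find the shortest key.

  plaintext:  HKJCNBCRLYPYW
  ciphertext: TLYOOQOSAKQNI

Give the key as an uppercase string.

MBP

  i= 0: T-H = 12 → M
  i= 1: L-K =  1 → B
  i= 2: Y-J = 15 → P
  i= 3: O-C = 12 → M
  i= 4: O-N =  1 → B
  i= 5: Q-B = 15 → P
  i= 6: O-C = 12 → M
  i= 7: S-R =  1 → B
  i= 8: A-L = 15 → P
  i= 9: K-Y = 12 → M
  i=10: Q-P =  1 → B
  i=11: N-Y = 15 → P
  i=12: I-W = 12 → M
  shifts repeat with period 3: MBP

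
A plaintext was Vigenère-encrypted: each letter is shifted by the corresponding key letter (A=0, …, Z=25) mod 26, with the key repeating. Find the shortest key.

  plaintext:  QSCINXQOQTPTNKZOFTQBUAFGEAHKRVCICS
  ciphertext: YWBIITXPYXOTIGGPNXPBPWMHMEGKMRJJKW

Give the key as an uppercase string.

  i= 0: Y-Q =  8 → I
  i= 1: W-S =  4 → E
  i= 2: B-C = 25 → Z
  i= 3: I-I =  0 → A
  i= 4: I-N = 21 → V
  i= 5: T-X = 22 → W
  i= 6: X-Q =  7 → H
  i= 7: P-O =  1 → B
  i= 8: Y-Q =  8 → I
  i= 9: X-T =  4 → E
  i=10: O-P = 25 → Z
  i=11: T-T =  0 → A
  i=12: I-N = 21 → V
  i=13: G-K = 22 → W
  i=14: G-Z =  7 → H
  i=15: P-O =  1 → B
  i=16: N-F =  8 → I
  i=17: X-T =  4 → E
  i=18: P-Q = 25 → Z
  i=19: B-B =  0 → A
  i=20: P-U = 21 → V
  i=21: W-A = 22 → W
  i=22: M-F =  7 → H
  i=23: H-G =  1 → B
  i=24: M-E =  8 → I
  i=25: E-A =  4 → E
  i=26: G-H = 25 → Z
  i=27: K-K =  0 → A
  i=28: M-R = 21 → V
  i=29: R-V = 22 → W
  i=30: J-C =  7 → H
  i=31: J-I =  1 → B
  i=32: K-C =  8 → I
  i=33: W-S =  4 → E
  shifts repeat with period 8: IEZAVWHB

IEZAVWHB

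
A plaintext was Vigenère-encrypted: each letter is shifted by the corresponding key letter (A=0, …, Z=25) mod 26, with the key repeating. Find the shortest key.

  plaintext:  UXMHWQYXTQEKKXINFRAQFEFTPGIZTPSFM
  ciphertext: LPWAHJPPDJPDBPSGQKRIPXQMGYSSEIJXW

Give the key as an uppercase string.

RSKTLT

  i= 0: L-U = 17 → R
  i= 1: P-X = 18 → S
  i= 2: W-M = 10 → K
  i= 3: A-H = 19 → T
  i= 4: H-W = 11 → L
  i= 5: J-Q = 19 → T
  i= 6: P-Y = 17 → R
  i= 7: P-X = 18 → S
  i= 8: D-T = 10 → K
  i= 9: J-Q = 19 → T
  i=10: P-E = 11 → L
  i=11: D-K = 19 → T
  i=12: B-K = 17 → R
  i=13: P-X = 18 → S
  i=14: S-I = 10 → K
  i=15: G-N = 19 → T
  i=16: Q-F = 11 → L
  i=17: K-R = 19 → T
  i=18: R-A = 17 → R
  i=19: I-Q = 18 → S
  i=20: P-F = 10 → K
  i=21: X-E = 19 → T
  i=22: Q-F = 11 → L
  i=23: M-T = 19 → T
  i=24: G-P = 17 → R
  i=25: Y-G = 18 → S
  i=26: S-I = 10 → K
  i=27: S-Z = 19 → T
  i=28: E-T = 11 → L
  i=29: I-P = 19 → T
  i=30: J-S = 17 → R
  i=31: X-F = 18 → S
  i=32: W-M = 10 → K
  shifts repeat with period 6: RSKTLT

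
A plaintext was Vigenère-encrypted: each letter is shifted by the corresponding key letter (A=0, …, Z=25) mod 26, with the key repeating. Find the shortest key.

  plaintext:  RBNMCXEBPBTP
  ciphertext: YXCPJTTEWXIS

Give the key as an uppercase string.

  i= 0: Y-R =  7 → H
  i= 1: X-B = 22 → W
  i= 2: C-N = 15 → P
  i= 3: P-M =  3 → D
  i= 4: J-C =  7 → H
  i= 5: T-X = 22 → W
  i= 6: T-E = 15 → P
  i= 7: E-B =  3 → D
  i= 8: W-P =  7 → H
  i= 9: X-B = 22 → W
  i=10: I-T = 15 → P
  i=11: S-P =  3 → D
  shifts repeat with period 4: HWPD

HWPD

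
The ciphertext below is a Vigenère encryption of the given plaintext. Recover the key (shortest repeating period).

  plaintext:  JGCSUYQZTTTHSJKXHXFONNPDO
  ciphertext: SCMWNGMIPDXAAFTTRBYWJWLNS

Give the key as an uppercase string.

JWKETIW

  i= 0: S-J =  9 → J
  i= 1: C-G = 22 → W
  i= 2: M-C = 10 → K
  i= 3: W-S =  4 → E
  i= 4: N-U = 19 → T
  i= 5: G-Y =  8 → I
  i= 6: M-Q = 22 → W
  i= 7: I-Z =  9 → J
  i= 8: P-T = 22 → W
  i= 9: D-T = 10 → K
  i=10: X-T =  4 → E
  i=11: A-H = 19 → T
  i=12: A-S =  8 → I
  i=13: F-J = 22 → W
  i=14: T-K =  9 → J
  i=15: T-X = 22 → W
  i=16: R-H = 10 → K
  i=17: B-X =  4 → E
  i=18: Y-F = 19 → T
  i=19: W-O =  8 → I
  i=20: J-N = 22 → W
  i=21: W-N =  9 → J
  i=22: L-P = 22 → W
  i=23: N-D = 10 → K
  i=24: S-O =  4 → E
  shifts repeat with period 7: JWKETIW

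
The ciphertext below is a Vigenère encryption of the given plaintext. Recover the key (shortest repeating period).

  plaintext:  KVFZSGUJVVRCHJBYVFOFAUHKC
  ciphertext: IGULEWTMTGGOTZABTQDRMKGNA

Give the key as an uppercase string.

  i= 0: I-K = 24 → Y
  i= 1: G-V = 11 → L
  i= 2: U-F = 15 → P
  i= 3: L-Z = 12 → M
  i= 4: E-S = 12 → M
  i= 5: W-G = 16 → Q
  i= 6: T-U = 25 → Z
  i= 7: M-J =  3 → D
  i= 8: T-V = 24 → Y
  i= 9: G-V = 11 → L
  i=10: G-R = 15 → P
  i=11: O-C = 12 → M
  i=12: T-H = 12 → M
  i=13: Z-J = 16 → Q
  i=14: A-B = 25 → Z
  i=15: B-Y =  3 → D
  i=16: T-V = 24 → Y
  i=17: Q-F = 11 → L
  i=18: D-O = 15 → P
  i=19: R-F = 12 → M
  i=20: M-A = 12 → M
  i=21: K-U = 16 → Q
  i=22: G-H = 25 → Z
  i=23: N-K =  3 → D
  i=24: A-C = 24 → Y
  shifts repeat with period 8: YLPMMQZD

YLPMMQZD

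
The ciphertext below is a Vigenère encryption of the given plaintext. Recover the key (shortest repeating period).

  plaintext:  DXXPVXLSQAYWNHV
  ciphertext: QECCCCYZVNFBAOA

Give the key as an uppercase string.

  i= 0: Q-D = 13 → N
  i= 1: E-X =  7 → H
  i= 2: C-X =  5 → F
  i= 3: C-P = 13 → N
  i= 4: C-V =  7 → H
  i= 5: C-X =  5 → F
  i= 6: Y-L = 13 → N
  i= 7: Z-S =  7 → H
  i= 8: V-Q =  5 → F
  i= 9: N-A = 13 → N
  i=10: F-Y =  7 → H
  i=11: B-W =  5 → F
  i=12: A-N = 13 → N
  i=13: O-H =  7 → H
  i=14: A-V =  5 → F
  shifts repeat with period 3: NHF

NHF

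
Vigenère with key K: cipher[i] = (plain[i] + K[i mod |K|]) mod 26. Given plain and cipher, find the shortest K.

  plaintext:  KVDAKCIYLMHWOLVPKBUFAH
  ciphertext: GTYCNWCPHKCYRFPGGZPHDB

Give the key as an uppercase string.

  i= 0: G-K = 22 → W
  i= 1: T-V = 24 → Y
  i= 2: Y-D = 21 → V
  i= 3: C-A =  2 → C
  i= 4: N-K =  3 → D
  i= 5: W-C = 20 → U
  i= 6: C-I = 20 → U
  i= 7: P-Y = 17 → R
  i= 8: H-L = 22 → W
  i= 9: K-M = 24 → Y
  i=10: C-H = 21 → V
  i=11: Y-W =  2 → C
  i=12: R-O =  3 → D
  i=13: F-L = 20 → U
  i=14: P-V = 20 → U
  i=15: G-P = 17 → R
  i=16: G-K = 22 → W
  i=17: Z-B = 24 → Y
  i=18: P-U = 21 → V
  i=19: H-F =  2 → C
  i=20: D-A =  3 → D
  i=21: B-H = 20 → U
  shifts repeat with period 8: WYVCDUUR

WYVCDUUR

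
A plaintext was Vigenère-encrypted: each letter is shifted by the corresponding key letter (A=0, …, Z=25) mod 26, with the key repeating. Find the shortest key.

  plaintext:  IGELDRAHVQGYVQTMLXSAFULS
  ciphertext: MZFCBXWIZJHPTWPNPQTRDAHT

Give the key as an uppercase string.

  i= 0: M-I =  4 → E
  i= 1: Z-G = 19 → T
  i= 2: F-E =  1 → B
  i= 3: C-L = 17 → R
  i= 4: B-D = 24 → Y
  i= 5: X-R =  6 → G
  i= 6: W-A = 22 → W
  i= 7: I-H =  1 → B
  i= 8: Z-V =  4 → E
  i= 9: J-Q = 19 → T
  i=10: H-G =  1 → B
  i=11: P-Y = 17 → R
  i=12: T-V = 24 → Y
  i=13: W-Q =  6 → G
  i=14: P-T = 22 → W
  i=15: N-M =  1 → B
  i=16: P-L =  4 → E
  i=17: Q-X = 19 → T
  i=18: T-S =  1 → B
  i=19: R-A = 17 → R
  i=20: D-F = 24 → Y
  i=21: A-U =  6 → G
  i=22: H-L = 22 → W
  i=23: T-S =  1 → B
  shifts repeat with period 8: ETBRYGWB

ETBRYGWB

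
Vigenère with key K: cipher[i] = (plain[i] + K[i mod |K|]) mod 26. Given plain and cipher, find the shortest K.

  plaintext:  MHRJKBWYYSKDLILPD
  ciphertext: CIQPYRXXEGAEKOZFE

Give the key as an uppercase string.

QBZGO

  i= 0: C-M = 16 → Q
  i= 1: I-H =  1 → B
  i= 2: Q-R = 25 → Z
  i= 3: P-J =  6 → G
  i= 4: Y-K = 14 → O
  i= 5: R-B = 16 → Q
  i= 6: X-W =  1 → B
  i= 7: X-Y = 25 → Z
  i= 8: E-Y =  6 → G
  i= 9: G-S = 14 → O
  i=10: A-K = 16 → Q
  i=11: E-D =  1 → B
  i=12: K-L = 25 → Z
  i=13: O-I =  6 → G
  i=14: Z-L = 14 → O
  i=15: F-P = 16 → Q
  i=16: E-D =  1 → B
  shifts repeat with period 5: QBZGO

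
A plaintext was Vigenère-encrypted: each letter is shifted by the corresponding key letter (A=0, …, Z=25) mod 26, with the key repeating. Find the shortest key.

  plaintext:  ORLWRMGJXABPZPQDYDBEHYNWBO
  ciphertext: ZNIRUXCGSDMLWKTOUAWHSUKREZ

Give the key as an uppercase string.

LWXVD

  i= 0: Z-O = 11 → L
  i= 1: N-R = 22 → W
  i= 2: I-L = 23 → X
  i= 3: R-W = 21 → V
  i= 4: U-R =  3 → D
  i= 5: X-M = 11 → L
  i= 6: C-G = 22 → W
  i= 7: G-J = 23 → X
  i= 8: S-X = 21 → V
  i= 9: D-A =  3 → D
  i=10: M-B = 11 → L
  i=11: L-P = 22 → W
  i=12: W-Z = 23 → X
  i=13: K-P = 21 → V
  i=14: T-Q =  3 → D
  i=15: O-D = 11 → L
  i=16: U-Y = 22 → W
  i=17: A-D = 23 → X
  i=18: W-B = 21 → V
  i=19: H-E =  3 → D
  i=20: S-H = 11 → L
  i=21: U-Y = 22 → W
  i=22: K-N = 23 → X
  i=23: R-W = 21 → V
  i=24: E-B =  3 → D
  i=25: Z-O = 11 → L
  shifts repeat with period 5: LWXVD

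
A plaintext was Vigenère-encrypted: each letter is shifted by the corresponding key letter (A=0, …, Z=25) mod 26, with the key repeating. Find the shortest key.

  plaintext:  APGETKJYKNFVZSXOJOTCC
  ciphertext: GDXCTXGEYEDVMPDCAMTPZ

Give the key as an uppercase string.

GORYANX

  i= 0: G-A =  6 → G
  i= 1: D-P = 14 → O
  i= 2: X-G = 17 → R
  i= 3: C-E = 24 → Y
  i= 4: T-T =  0 → A
  i= 5: X-K = 13 → N
  i= 6: G-J = 23 → X
  i= 7: E-Y =  6 → G
  i= 8: Y-K = 14 → O
  i= 9: E-N = 17 → R
  i=10: D-F = 24 → Y
  i=11: V-V =  0 → A
  i=12: M-Z = 13 → N
  i=13: P-S = 23 → X
  i=14: D-X =  6 → G
  i=15: C-O = 14 → O
  i=16: A-J = 17 → R
  i=17: M-O = 24 → Y
  i=18: T-T =  0 → A
  i=19: P-C = 13 → N
  i=20: Z-C = 23 → X
  shifts repeat with period 7: GORYANX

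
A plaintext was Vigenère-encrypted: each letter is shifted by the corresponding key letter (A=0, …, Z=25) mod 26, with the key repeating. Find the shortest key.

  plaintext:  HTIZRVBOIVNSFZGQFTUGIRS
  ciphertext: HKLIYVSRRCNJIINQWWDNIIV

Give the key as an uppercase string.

ARDJH

  i= 0: H-H =  0 → A
  i= 1: K-T = 17 → R
  i= 2: L-I =  3 → D
  i= 3: I-Z =  9 → J
  i= 4: Y-R =  7 → H
  i= 5: V-V =  0 → A
  i= 6: S-B = 17 → R
  i= 7: R-O =  3 → D
  i= 8: R-I =  9 → J
  i= 9: C-V =  7 → H
  i=10: N-N =  0 → A
  i=11: J-S = 17 → R
  i=12: I-F =  3 → D
  i=13: I-Z =  9 → J
  i=14: N-G =  7 → H
  i=15: Q-Q =  0 → A
  i=16: W-F = 17 → R
  i=17: W-T =  3 → D
  i=18: D-U =  9 → J
  i=19: N-G =  7 → H
  i=20: I-I =  0 → A
  i=21: I-R = 17 → R
  i=22: V-S =  3 → D
  shifts repeat with period 5: ARDJH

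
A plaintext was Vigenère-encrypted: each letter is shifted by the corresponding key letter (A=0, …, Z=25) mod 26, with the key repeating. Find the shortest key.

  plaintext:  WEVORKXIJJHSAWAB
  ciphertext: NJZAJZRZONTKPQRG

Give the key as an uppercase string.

RFEMSPU

  i= 0: N-W = 17 → R
  i= 1: J-E =  5 → F
  i= 2: Z-V =  4 → E
  i= 3: A-O = 12 → M
  i= 4: J-R = 18 → S
  i= 5: Z-K = 15 → P
  i= 6: R-X = 20 → U
  i= 7: Z-I = 17 → R
  i= 8: O-J =  5 → F
  i= 9: N-J =  4 → E
  i=10: T-H = 12 → M
  i=11: K-S = 18 → S
  i=12: P-A = 15 → P
  i=13: Q-W = 20 → U
  i=14: R-A = 17 → R
  i=15: G-B =  5 → F
  shifts repeat with period 7: RFEMSPU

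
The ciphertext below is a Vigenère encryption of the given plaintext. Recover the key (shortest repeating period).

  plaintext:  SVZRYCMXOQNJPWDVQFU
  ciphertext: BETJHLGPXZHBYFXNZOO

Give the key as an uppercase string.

  i= 0: B-S =  9 → J
  i= 1: E-V =  9 → J
  i= 2: T-Z = 20 → U
  i= 3: J-R = 18 → S
  i= 4: H-Y =  9 → J
  i= 5: L-C =  9 → J
  i= 6: G-M = 20 → U
  i= 7: P-X = 18 → S
  i= 8: X-O =  9 → J
  i= 9: Z-Q =  9 → J
  i=10: H-N = 20 → U
  i=11: B-J = 18 → S
  i=12: Y-P =  9 → J
  i=13: F-W =  9 → J
  i=14: X-D = 20 → U
  i=15: N-V = 18 → S
  i=16: Z-Q =  9 → J
  i=17: O-F =  9 → J
  i=18: O-U = 20 → U
  shifts repeat with period 4: JJUS

JJUS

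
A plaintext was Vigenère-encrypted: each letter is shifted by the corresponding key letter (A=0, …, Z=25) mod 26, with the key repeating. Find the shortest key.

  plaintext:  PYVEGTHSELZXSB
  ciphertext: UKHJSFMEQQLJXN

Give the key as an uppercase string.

  i= 0: U-P =  5 → F
  i= 1: K-Y = 12 → M
  i= 2: H-V = 12 → M
  i= 3: J-E =  5 → F
  i= 4: S-G = 12 → M
  i= 5: F-T = 12 → M
  i= 6: M-H =  5 → F
  i= 7: E-S = 12 → M
  i= 8: Q-E = 12 → M
  i= 9: Q-L =  5 → F
  i=10: L-Z = 12 → M
  i=11: J-X = 12 → M
  i=12: X-S =  5 → F
  i=13: N-B = 12 → M
  shifts repeat with period 3: FMM

FMM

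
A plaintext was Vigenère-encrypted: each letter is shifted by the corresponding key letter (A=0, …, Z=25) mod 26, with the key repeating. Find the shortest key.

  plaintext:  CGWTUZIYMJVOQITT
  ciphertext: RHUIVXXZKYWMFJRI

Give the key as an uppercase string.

  i= 0: R-C = 15 → P
  i= 1: H-G =  1 → B
  i= 2: U-W = 24 → Y
  i= 3: I-T = 15 → P
  i= 4: V-U =  1 → B
  i= 5: X-Z = 24 → Y
  i= 6: X-I = 15 → P
  i= 7: Z-Y =  1 → B
  i= 8: K-M = 24 → Y
  i= 9: Y-J = 15 → P
  i=10: W-V =  1 → B
  i=11: M-O = 24 → Y
  i=12: F-Q = 15 → P
  i=13: J-I =  1 → B
  i=14: R-T = 24 → Y
  i=15: I-T = 15 → P
  shifts repeat with period 3: PBY

PBY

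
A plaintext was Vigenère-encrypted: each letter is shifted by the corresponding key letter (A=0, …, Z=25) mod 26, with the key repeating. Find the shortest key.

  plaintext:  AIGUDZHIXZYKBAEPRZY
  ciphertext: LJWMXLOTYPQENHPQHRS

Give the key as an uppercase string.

  i= 0: L-A = 11 → L
  i= 1: J-I =  1 → B
  i= 2: W-G = 16 → Q
  i= 3: M-U = 18 → S
  i= 4: X-D = 20 → U
  i= 5: L-Z = 12 → M
  i= 6: O-H =  7 → H
  i= 7: T-I = 11 → L
  i= 8: Y-X =  1 → B
  i= 9: P-Z = 16 → Q
  i=10: Q-Y = 18 → S
  i=11: E-K = 20 → U
  i=12: N-B = 12 → M
  i=13: H-A =  7 → H
  i=14: P-E = 11 → L
  i=15: Q-P =  1 → B
  i=16: H-R = 16 → Q
  i=17: R-Z = 18 → S
  i=18: S-Y = 20 → U
  shifts repeat with period 7: LBQSUMH

LBQSUMH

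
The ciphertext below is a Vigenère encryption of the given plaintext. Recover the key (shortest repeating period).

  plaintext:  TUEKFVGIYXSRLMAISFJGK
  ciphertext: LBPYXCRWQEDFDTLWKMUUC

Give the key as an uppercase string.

SHLO

  i= 0: L-T = 18 → S
  i= 1: B-U =  7 → H
  i= 2: P-E = 11 → L
  i= 3: Y-K = 14 → O
  i= 4: X-F = 18 → S
  i= 5: C-V =  7 → H
  i= 6: R-G = 11 → L
  i= 7: W-I = 14 → O
  i= 8: Q-Y = 18 → S
  i= 9: E-X =  7 → H
  i=10: D-S = 11 → L
  i=11: F-R = 14 → O
  i=12: D-L = 18 → S
  i=13: T-M =  7 → H
  i=14: L-A = 11 → L
  i=15: W-I = 14 → O
  i=16: K-S = 18 → S
  i=17: M-F =  7 → H
  i=18: U-J = 11 → L
  i=19: U-G = 14 → O
  i=20: C-K = 18 → S
  shifts repeat with period 4: SHLO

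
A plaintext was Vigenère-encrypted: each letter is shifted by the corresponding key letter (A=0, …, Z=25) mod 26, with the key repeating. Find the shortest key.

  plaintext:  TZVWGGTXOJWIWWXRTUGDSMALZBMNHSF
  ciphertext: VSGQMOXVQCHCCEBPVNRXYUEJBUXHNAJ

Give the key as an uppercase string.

CTLUGIEY

  i= 0: V-T =  2 → C
  i= 1: S-Z = 19 → T
  i= 2: G-V = 11 → L
  i= 3: Q-W = 20 → U
  i= 4: M-G =  6 → G
  i= 5: O-G =  8 → I
  i= 6: X-T =  4 → E
  i= 7: V-X = 24 → Y
  i= 8: Q-O =  2 → C
  i= 9: C-J = 19 → T
  i=10: H-W = 11 → L
  i=11: C-I = 20 → U
  i=12: C-W =  6 → G
  i=13: E-W =  8 → I
  i=14: B-X =  4 → E
  i=15: P-R = 24 → Y
  i=16: V-T =  2 → C
  i=17: N-U = 19 → T
  i=18: R-G = 11 → L
  i=19: X-D = 20 → U
  i=20: Y-S =  6 → G
  i=21: U-M =  8 → I
  i=22: E-A =  4 → E
  i=23: J-L = 24 → Y
  i=24: B-Z =  2 → C
  i=25: U-B = 19 → T
  i=26: X-M = 11 → L
  i=27: H-N = 20 → U
  i=28: N-H =  6 → G
  i=29: A-S =  8 → I
  i=30: J-F =  4 → E
  shifts repeat with period 8: CTLUGIEY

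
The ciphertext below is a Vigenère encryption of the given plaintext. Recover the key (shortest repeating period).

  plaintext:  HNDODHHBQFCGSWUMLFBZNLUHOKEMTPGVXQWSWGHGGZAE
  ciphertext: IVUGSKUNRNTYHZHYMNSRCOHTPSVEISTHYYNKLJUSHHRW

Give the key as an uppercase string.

  i= 0: I-H =  1 → B
  i= 1: V-N =  8 → I
  i= 2: U-D = 17 → R
  i= 3: G-O = 18 → S
  i= 4: S-D = 15 → P
  i= 5: K-H =  3 → D
  i= 6: U-H = 13 → N
  i= 7: N-B = 12 → M
  i= 8: R-Q =  1 → B
  i= 9: N-F =  8 → I
  i=10: T-C = 17 → R
  i=11: Y-G = 18 → S
  i=12: H-S = 15 → P
  i=13: Z-W =  3 → D
  i=14: H-U = 13 → N
  i=15: Y-M = 12 → M
  i=16: M-L =  1 → B
  i=17: N-F =  8 → I
  i=18: S-B = 17 → R
  i=19: R-Z = 18 → S
  i=20: C-N = 15 → P
  i=21: O-L =  3 → D
  i=22: H-U = 13 → N
  i=23: T-H = 12 → M
  i=24: P-O =  1 → B
  i=25: S-K =  8 → I
  i=26: V-E = 17 → R
  i=27: E-M = 18 → S
  i=28: I-T = 15 → P
  i=29: S-P =  3 → D
  i=30: T-G = 13 → N
  i=31: H-V = 12 → M
  i=32: Y-X =  1 → B
  i=33: Y-Q =  8 → I
  i=34: N-W = 17 → R
  i=35: K-S = 18 → S
  i=36: L-W = 15 → P
  i=37: J-G =  3 → D
  i=38: U-H = 13 → N
  i=39: S-G = 12 → M
  i=40: H-G =  1 → B
  i=41: H-Z =  8 → I
  i=42: R-A = 17 → R
  i=43: W-E = 18 → S
  shifts repeat with period 8: BIRSPDNM

BIRSPDNM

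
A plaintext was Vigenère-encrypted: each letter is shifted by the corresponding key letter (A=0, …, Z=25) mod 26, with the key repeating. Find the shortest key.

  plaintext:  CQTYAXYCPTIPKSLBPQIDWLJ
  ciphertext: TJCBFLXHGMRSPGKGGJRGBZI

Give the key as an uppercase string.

  i= 0: T-C = 17 → R
  i= 1: J-Q = 19 → T
  i= 2: C-T =  9 → J
  i= 3: B-Y =  3 → D
  i= 4: F-A =  5 → F
  i= 5: L-X = 14 → O
  i= 6: X-Y = 25 → Z
  i= 7: H-C =  5 → F
  i= 8: G-P = 17 → R
  i= 9: M-T = 19 → T
  i=10: R-I =  9 → J
  i=11: S-P =  3 → D
  i=12: P-K =  5 → F
  i=13: G-S = 14 → O
  i=14: K-L = 25 → Z
  i=15: G-B =  5 → F
  i=16: G-P = 17 → R
  i=17: J-Q = 19 → T
  i=18: R-I =  9 → J
  i=19: G-D =  3 → D
  i=20: B-W =  5 → F
  i=21: Z-L = 14 → O
  i=22: I-J = 25 → Z
  shifts repeat with period 8: RTJDFOZF

RTJDFOZF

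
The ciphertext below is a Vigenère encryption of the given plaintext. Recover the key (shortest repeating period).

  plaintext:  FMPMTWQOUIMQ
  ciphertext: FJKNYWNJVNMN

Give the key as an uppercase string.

AXVBF

  i= 0: F-F =  0 → A
  i= 1: J-M = 23 → X
  i= 2: K-P = 21 → V
  i= 3: N-M =  1 → B
  i= 4: Y-T =  5 → F
  i= 5: W-W =  0 → A
  i= 6: N-Q = 23 → X
  i= 7: J-O = 21 → V
  i= 8: V-U =  1 → B
  i= 9: N-I =  5 → F
  i=10: M-M =  0 → A
  i=11: N-Q = 23 → X
  shifts repeat with period 5: AXVBF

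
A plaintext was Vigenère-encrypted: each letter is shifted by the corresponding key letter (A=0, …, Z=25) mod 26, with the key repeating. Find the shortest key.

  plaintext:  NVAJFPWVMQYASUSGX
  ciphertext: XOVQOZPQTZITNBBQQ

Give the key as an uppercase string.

KTVHJ

  i= 0: X-N = 10 → K
  i= 1: O-V = 19 → T
  i= 2: V-A = 21 → V
  i= 3: Q-J =  7 → H
  i= 4: O-F =  9 → J
  i= 5: Z-P = 10 → K
  i= 6: P-W = 19 → T
  i= 7: Q-V = 21 → V
  i= 8: T-M =  7 → H
  i= 9: Z-Q =  9 → J
  i=10: I-Y = 10 → K
  i=11: T-A = 19 → T
  i=12: N-S = 21 → V
  i=13: B-U =  7 → H
  i=14: B-S =  9 → J
  i=15: Q-G = 10 → K
  i=16: Q-X = 19 → T
  shifts repeat with period 5: KTVHJ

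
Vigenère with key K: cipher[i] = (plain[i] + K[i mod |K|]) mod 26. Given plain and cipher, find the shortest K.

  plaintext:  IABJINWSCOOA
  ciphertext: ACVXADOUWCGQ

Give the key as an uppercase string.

SCUOSQ

  i= 0: A-I = 18 → S
  i= 1: C-A =  2 → C
  i= 2: V-B = 20 → U
  i= 3: X-J = 14 → O
  i= 4: A-I = 18 → S
  i= 5: D-N = 16 → Q
  i= 6: O-W = 18 → S
  i= 7: U-S =  2 → C
  i= 8: W-C = 20 → U
  i= 9: C-O = 14 → O
  i=10: G-O = 18 → S
  i=11: Q-A = 16 → Q
  shifts repeat with period 6: SCUOSQ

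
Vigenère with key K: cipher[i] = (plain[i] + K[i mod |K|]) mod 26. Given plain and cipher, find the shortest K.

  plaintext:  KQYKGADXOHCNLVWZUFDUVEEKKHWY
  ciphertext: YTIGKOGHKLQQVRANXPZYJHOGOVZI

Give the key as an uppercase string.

  i= 0: Y-K = 14 → O
  i= 1: T-Q =  3 → D
  i= 2: I-Y = 10 → K
  i= 3: G-K = 22 → W
  i= 4: K-G =  4 → E
  i= 5: O-A = 14 → O
  i= 6: G-D =  3 → D
  i= 7: H-X = 10 → K
  i= 8: K-O = 22 → W
  i= 9: L-H =  4 → E
  i=10: Q-C = 14 → O
  i=11: Q-N =  3 → D
  i=12: V-L = 10 → K
  i=13: R-V = 22 → W
  i=14: A-W =  4 → E
  i=15: N-Z = 14 → O
  i=16: X-U =  3 → D
  i=17: P-F = 10 → K
  i=18: Z-D = 22 → W
  i=19: Y-U =  4 → E
  i=20: J-V = 14 → O
  i=21: H-E =  3 → D
  i=22: O-E = 10 → K
  i=23: G-K = 22 → W
  i=24: O-K =  4 → E
  i=25: V-H = 14 → O
  i=26: Z-W =  3 → D
  i=27: I-Y = 10 → K
  shifts repeat with period 5: ODKWE

ODKWE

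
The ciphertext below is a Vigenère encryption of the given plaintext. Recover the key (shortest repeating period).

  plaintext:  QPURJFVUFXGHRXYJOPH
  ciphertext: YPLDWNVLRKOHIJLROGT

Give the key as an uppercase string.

  i= 0: Y-Q =  8 → I
  i= 1: P-P =  0 → A
  i= 2: L-U = 17 → R
  i= 3: D-R = 12 → M
  i= 4: W-J = 13 → N
  i= 5: N-F =  8 → I
  i= 6: V-V =  0 → A
  i= 7: L-U = 17 → R
  i= 8: R-F = 12 → M
  i= 9: K-X = 13 → N
  i=10: O-G =  8 → I
  i=11: H-H =  0 → A
  i=12: I-R = 17 → R
  i=13: J-X = 12 → M
  i=14: L-Y = 13 → N
  i=15: R-J =  8 → I
  i=16: O-O =  0 → A
  i=17: G-P = 17 → R
  i=18: T-H = 12 → M
  shifts repeat with period 5: IARMN

IARMN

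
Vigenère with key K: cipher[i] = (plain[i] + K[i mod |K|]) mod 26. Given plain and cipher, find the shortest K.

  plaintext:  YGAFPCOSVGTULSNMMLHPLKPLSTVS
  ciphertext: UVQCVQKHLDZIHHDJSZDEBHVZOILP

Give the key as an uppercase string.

WPQXGO

  i= 0: U-Y = 22 → W
  i= 1: V-G = 15 → P
  i= 2: Q-A = 16 → Q
  i= 3: C-F = 23 → X
  i= 4: V-P =  6 → G
  i= 5: Q-C = 14 → O
  i= 6: K-O = 22 → W
  i= 7: H-S = 15 → P
  i= 8: L-V = 16 → Q
  i= 9: D-G = 23 → X
  i=10: Z-T =  6 → G
  i=11: I-U = 14 → O
  i=12: H-L = 22 → W
  i=13: H-S = 15 → P
  i=14: D-N = 16 → Q
  i=15: J-M = 23 → X
  i=16: S-M =  6 → G
  i=17: Z-L = 14 → O
  i=18: D-H = 22 → W
  i=19: E-P = 15 → P
  i=20: B-L = 16 → Q
  i=21: H-K = 23 → X
  i=22: V-P =  6 → G
  i=23: Z-L = 14 → O
  i=24: O-S = 22 → W
  i=25: I-T = 15 → P
  i=26: L-V = 16 → Q
  i=27: P-S = 23 → X
  shifts repeat with period 6: WPQXGO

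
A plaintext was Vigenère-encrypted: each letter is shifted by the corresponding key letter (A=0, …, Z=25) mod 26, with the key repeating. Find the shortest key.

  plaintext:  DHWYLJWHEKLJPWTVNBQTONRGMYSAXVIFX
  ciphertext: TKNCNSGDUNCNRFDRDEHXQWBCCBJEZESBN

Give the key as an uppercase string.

  i= 0: T-D = 16 → Q
  i= 1: K-H =  3 → D
  i= 2: N-W = 17 → R
  i= 3: C-Y =  4 → E
  i= 4: N-L =  2 → C
  i= 5: S-J =  9 → J
  i= 6: G-W = 10 → K
  i= 7: D-H = 22 → W
  i= 8: U-E = 16 → Q
  i= 9: N-K =  3 → D
  i=10: C-L = 17 → R
  i=11: N-J =  4 → E
  i=12: R-P =  2 → C
  i=13: F-W =  9 → J
  i=14: D-T = 10 → K
  i=15: R-V = 22 → W
  i=16: D-N = 16 → Q
  i=17: E-B =  3 → D
  i=18: H-Q = 17 → R
  i=19: X-T =  4 → E
  i=20: Q-O =  2 → C
  i=21: W-N =  9 → J
  i=22: B-R = 10 → K
  i=23: C-G = 22 → W
  i=24: C-M = 16 → Q
  i=25: B-Y =  3 → D
  i=26: J-S = 17 → R
  i=27: E-A =  4 → E
  i=28: Z-X =  2 → C
  i=29: E-V =  9 → J
  i=30: S-I = 10 → K
  i=31: B-F = 22 → W
  i=32: N-X = 16 → Q
  shifts repeat with period 8: QDRECJKW

QDRECJKW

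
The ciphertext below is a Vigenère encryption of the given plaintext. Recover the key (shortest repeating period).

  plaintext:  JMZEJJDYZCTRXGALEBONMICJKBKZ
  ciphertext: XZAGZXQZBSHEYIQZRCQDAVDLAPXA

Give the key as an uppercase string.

ONBCQ

  i= 0: X-J = 14 → O
  i= 1: Z-M = 13 → N
  i= 2: A-Z =  1 → B
  i= 3: G-E =  2 → C
  i= 4: Z-J = 16 → Q
  i= 5: X-J = 14 → O
  i= 6: Q-D = 13 → N
  i= 7: Z-Y =  1 → B
  i= 8: B-Z =  2 → C
  i= 9: S-C = 16 → Q
  i=10: H-T = 14 → O
  i=11: E-R = 13 → N
  i=12: Y-X =  1 → B
  i=13: I-G =  2 → C
  i=14: Q-A = 16 → Q
  i=15: Z-L = 14 → O
  i=16: R-E = 13 → N
  i=17: C-B =  1 → B
  i=18: Q-O =  2 → C
  i=19: D-N = 16 → Q
  i=20: A-M = 14 → O
  i=21: V-I = 13 → N
  i=22: D-C =  1 → B
  i=23: L-J =  2 → C
  i=24: A-K = 16 → Q
  i=25: P-B = 14 → O
  i=26: X-K = 13 → N
  i=27: A-Z =  1 → B
  shifts repeat with period 5: ONBCQ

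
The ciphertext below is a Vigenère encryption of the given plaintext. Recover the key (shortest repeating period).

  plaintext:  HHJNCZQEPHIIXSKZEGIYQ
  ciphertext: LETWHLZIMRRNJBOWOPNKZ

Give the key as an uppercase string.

  i= 0: L-H =  4 → E
  i= 1: E-H = 23 → X
  i= 2: T-J = 10 → K
  i= 3: W-N =  9 → J
  i= 4: H-C =  5 → F
  i= 5: L-Z = 12 → M
  i= 6: Z-Q =  9 → J
  i= 7: I-E =  4 → E
  i= 8: M-P = 23 → X
  i= 9: R-H = 10 → K
  i=10: R-I =  9 → J
  i=11: N-I =  5 → F
  i=12: J-X = 12 → M
  i=13: B-S =  9 → J
  i=14: O-K =  4 → E
  i=15: W-Z = 23 → X
  i=16: O-E = 10 → K
  i=17: P-G =  9 → J
  i=18: N-I =  5 → F
  i=19: K-Y = 12 → M
  i=20: Z-Q =  9 → J
  shifts repeat with period 7: EXKJFMJ

EXKJFMJ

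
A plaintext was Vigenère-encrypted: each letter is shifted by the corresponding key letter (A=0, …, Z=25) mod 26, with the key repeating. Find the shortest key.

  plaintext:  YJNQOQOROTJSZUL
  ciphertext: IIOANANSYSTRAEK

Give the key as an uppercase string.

  i= 0: I-Y = 10 → K
  i= 1: I-J = 25 → Z
  i= 2: O-N =  1 → B
  i= 3: A-Q = 10 → K
  i= 4: N-O = 25 → Z
  i= 5: A-Q = 10 → K
  i= 6: N-O = 25 → Z
  i= 7: S-R =  1 → B
  i= 8: Y-O = 10 → K
  i= 9: S-T = 25 → Z
  i=10: T-J = 10 → K
  i=11: R-S = 25 → Z
  i=12: A-Z =  1 → B
  i=13: E-U = 10 → K
  i=14: K-L = 25 → Z
  shifts repeat with period 5: KZBKZ

KZBKZ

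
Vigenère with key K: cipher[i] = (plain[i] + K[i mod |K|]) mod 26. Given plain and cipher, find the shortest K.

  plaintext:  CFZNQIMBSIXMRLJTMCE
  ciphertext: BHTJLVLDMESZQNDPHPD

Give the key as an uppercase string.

  i= 0: B-C = 25 → Z
  i= 1: H-F =  2 → C
  i= 2: T-Z = 20 → U
  i= 3: J-N = 22 → W
  i= 4: L-Q = 21 → V
  i= 5: V-I = 13 → N
  i= 6: L-M = 25 → Z
  i= 7: D-B =  2 → C
  i= 8: M-S = 20 → U
  i= 9: E-I = 22 → W
  i=10: S-X = 21 → V
  i=11: Z-M = 13 → N
  i=12: Q-R = 25 → Z
  i=13: N-L =  2 → C
  i=14: D-J = 20 → U
  i=15: P-T = 22 → W
  i=16: H-M = 21 → V
  i=17: P-C = 13 → N
  i=18: D-E = 25 → Z
  shifts repeat with period 6: ZCUWVN

ZCUWVN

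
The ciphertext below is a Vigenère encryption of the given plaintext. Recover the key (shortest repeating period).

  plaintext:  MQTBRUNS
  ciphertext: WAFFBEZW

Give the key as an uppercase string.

KKME

  i= 0: W-M = 10 → K
  i= 1: A-Q = 10 → K
  i= 2: F-T = 12 → M
  i= 3: F-B =  4 → E
  i= 4: B-R = 10 → K
  i= 5: E-U = 10 → K
  i= 6: Z-N = 12 → M
  i= 7: W-S =  4 → E
  shifts repeat with period 4: KKME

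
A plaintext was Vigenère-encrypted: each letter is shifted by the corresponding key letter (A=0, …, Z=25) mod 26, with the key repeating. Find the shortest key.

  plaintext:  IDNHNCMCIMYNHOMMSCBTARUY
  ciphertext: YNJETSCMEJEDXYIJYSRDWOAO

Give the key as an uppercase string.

QKWXGQ

  i= 0: Y-I = 16 → Q
  i= 1: N-D = 10 → K
  i= 2: J-N = 22 → W
  i= 3: E-H = 23 → X
  i= 4: T-N =  6 → G
  i= 5: S-C = 16 → Q
  i= 6: C-M = 16 → Q
  i= 7: M-C = 10 → K
  i= 8: E-I = 22 → W
  i= 9: J-M = 23 → X
  i=10: E-Y =  6 → G
  i=11: D-N = 16 → Q
  i=12: X-H = 16 → Q
  i=13: Y-O = 10 → K
  i=14: I-M = 22 → W
  i=15: J-M = 23 → X
  i=16: Y-S =  6 → G
  i=17: S-C = 16 → Q
  i=18: R-B = 16 → Q
  i=19: D-T = 10 → K
  i=20: W-A = 22 → W
  i=21: O-R = 23 → X
  i=22: A-U =  6 → G
  i=23: O-Y = 16 → Q
  shifts repeat with period 6: QKWXGQ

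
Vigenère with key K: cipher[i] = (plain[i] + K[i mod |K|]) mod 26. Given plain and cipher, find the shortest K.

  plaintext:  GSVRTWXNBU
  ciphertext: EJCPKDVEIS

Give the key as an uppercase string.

YRH

  i= 0: E-G = 24 → Y
  i= 1: J-S = 17 → R
  i= 2: C-V =  7 → H
  i= 3: P-R = 24 → Y
  i= 4: K-T = 17 → R
  i= 5: D-W =  7 → H
  i= 6: V-X = 24 → Y
  i= 7: E-N = 17 → R
  i= 8: I-B =  7 → H
  i= 9: S-U = 24 → Y
  shifts repeat with period 3: YRH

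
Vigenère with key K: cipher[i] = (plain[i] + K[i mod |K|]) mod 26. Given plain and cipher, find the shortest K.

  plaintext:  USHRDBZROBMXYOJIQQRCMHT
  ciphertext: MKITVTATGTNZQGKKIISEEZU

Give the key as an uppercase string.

SSBC

  i= 0: M-U = 18 → S
  i= 1: K-S = 18 → S
  i= 2: I-H =  1 → B
  i= 3: T-R =  2 → C
  i= 4: V-D = 18 → S
  i= 5: T-B = 18 → S
  i= 6: A-Z =  1 → B
  i= 7: T-R =  2 → C
  i= 8: G-O = 18 → S
  i= 9: T-B = 18 → S
  i=10: N-M =  1 → B
  i=11: Z-X =  2 → C
  i=12: Q-Y = 18 → S
  i=13: G-O = 18 → S
  i=14: K-J =  1 → B
  i=15: K-I =  2 → C
  i=16: I-Q = 18 → S
  i=17: I-Q = 18 → S
  i=18: S-R =  1 → B
  i=19: E-C =  2 → C
  i=20: E-M = 18 → S
  i=21: Z-H = 18 → S
  i=22: U-T =  1 → B
  shifts repeat with period 4: SSBC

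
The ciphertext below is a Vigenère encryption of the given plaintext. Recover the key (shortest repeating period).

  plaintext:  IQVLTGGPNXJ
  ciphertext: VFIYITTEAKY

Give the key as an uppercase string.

NPN

  i= 0: V-I = 13 → N
  i= 1: F-Q = 15 → P
  i= 2: I-V = 13 → N
  i= 3: Y-L = 13 → N
  i= 4: I-T = 15 → P
  i= 5: T-G = 13 → N
  i= 6: T-G = 13 → N
  i= 7: E-P = 15 → P
  i= 8: A-N = 13 → N
  i= 9: K-X = 13 → N
  i=10: Y-J = 15 → P
  shifts repeat with period 3: NPN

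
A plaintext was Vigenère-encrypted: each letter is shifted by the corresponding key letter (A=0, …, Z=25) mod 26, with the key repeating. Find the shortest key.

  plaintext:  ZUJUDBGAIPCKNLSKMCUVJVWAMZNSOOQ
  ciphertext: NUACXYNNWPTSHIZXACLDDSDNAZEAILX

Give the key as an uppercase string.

  i= 0: N-Z = 14 → O
  i= 1: U-U =  0 → A
  i= 2: A-J = 17 → R
  i= 3: C-U =  8 → I
  i= 4: X-D = 20 → U
  i= 5: Y-B = 23 → X
  i= 6: N-G =  7 → H
  i= 7: N-A = 13 → N
  i= 8: W-I = 14 → O
  i= 9: P-P =  0 → A
  i=10: T-C = 17 → R
  i=11: S-K =  8 → I
  i=12: H-N = 20 → U
  i=13: I-L = 23 → X
  i=14: Z-S =  7 → H
  i=15: X-K = 13 → N
  i=16: A-M = 14 → O
  i=17: C-C =  0 → A
  i=18: L-U = 17 → R
  i=19: D-V =  8 → I
  i=20: D-J = 20 → U
  i=21: S-V = 23 → X
  i=22: D-W =  7 → H
  i=23: N-A = 13 → N
  i=24: A-M = 14 → O
  i=25: Z-Z =  0 → A
  i=26: E-N = 17 → R
  i=27: A-S =  8 → I
  i=28: I-O = 20 → U
  i=29: L-O = 23 → X
  i=30: X-Q =  7 → H
  shifts repeat with period 8: OARIUXHN

OARIUXHN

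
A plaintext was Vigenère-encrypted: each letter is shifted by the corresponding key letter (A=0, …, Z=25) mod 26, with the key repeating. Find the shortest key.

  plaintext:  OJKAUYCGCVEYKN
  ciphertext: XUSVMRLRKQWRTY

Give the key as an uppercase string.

  i= 0: X-O =  9 → J
  i= 1: U-J = 11 → L
  i= 2: S-K =  8 → I
  i= 3: V-A = 21 → V
  i= 4: M-U = 18 → S
  i= 5: R-Y = 19 → T
  i= 6: L-C =  9 → J
  i= 7: R-G = 11 → L
  i= 8: K-C =  8 → I
  i= 9: Q-V = 21 → V
  i=10: W-E = 18 → S
  i=11: R-Y = 19 → T
  i=12: T-K =  9 → J
  i=13: Y-N = 11 → L
  shifts repeat with period 6: JLIVST

JLIVST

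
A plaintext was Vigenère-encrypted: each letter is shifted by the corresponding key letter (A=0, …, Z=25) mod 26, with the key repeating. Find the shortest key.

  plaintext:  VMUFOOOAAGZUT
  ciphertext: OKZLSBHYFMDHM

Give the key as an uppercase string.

TYFGEN

  i= 0: O-V = 19 → T
  i= 1: K-M = 24 → Y
  i= 2: Z-U =  5 → F
  i= 3: L-F =  6 → G
  i= 4: S-O =  4 → E
  i= 5: B-O = 13 → N
  i= 6: H-O = 19 → T
  i= 7: Y-A = 24 → Y
  i= 8: F-A =  5 → F
  i= 9: M-G =  6 → G
  i=10: D-Z =  4 → E
  i=11: H-U = 13 → N
  i=12: M-T = 19 → T
  shifts repeat with period 6: TYFGEN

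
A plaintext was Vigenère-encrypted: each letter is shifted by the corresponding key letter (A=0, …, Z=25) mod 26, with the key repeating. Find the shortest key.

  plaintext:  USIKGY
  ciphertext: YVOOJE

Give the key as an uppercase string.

  i= 0: Y-U =  4 → E
  i= 1: V-S =  3 → D
  i= 2: O-I =  6 → G
  i= 3: O-K =  4 → E
  i= 4: J-G =  3 → D
  i= 5: E-Y =  6 → G
  shifts repeat with period 3: EDG

EDG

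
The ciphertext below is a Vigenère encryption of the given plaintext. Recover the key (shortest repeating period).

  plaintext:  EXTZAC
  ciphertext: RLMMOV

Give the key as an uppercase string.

NOT

  i= 0: R-E = 13 → N
  i= 1: L-X = 14 → O
  i= 2: M-T = 19 → T
  i= 3: M-Z = 13 → N
  i= 4: O-A = 14 → O
  i= 5: V-C = 19 → T
  shifts repeat with period 3: NOT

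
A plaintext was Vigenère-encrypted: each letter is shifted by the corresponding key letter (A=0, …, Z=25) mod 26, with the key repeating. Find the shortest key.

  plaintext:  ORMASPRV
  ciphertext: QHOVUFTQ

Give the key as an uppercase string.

CQCV

  i= 0: Q-O =  2 → C
  i= 1: H-R = 16 → Q
  i= 2: O-M =  2 → C
  i= 3: V-A = 21 → V
  i= 4: U-S =  2 → C
  i= 5: F-P = 16 → Q
  i= 6: T-R =  2 → C
  i= 7: Q-V = 21 → V
  shifts repeat with period 4: CQCV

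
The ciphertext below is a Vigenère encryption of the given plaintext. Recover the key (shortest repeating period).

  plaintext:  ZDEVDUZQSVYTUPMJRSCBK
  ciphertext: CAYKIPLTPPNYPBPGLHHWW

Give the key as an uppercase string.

DXUPFVM

  i= 0: C-Z =  3 → D
  i= 1: A-D = 23 → X
  i= 2: Y-E = 20 → U
  i= 3: K-V = 15 → P
  i= 4: I-D =  5 → F
  i= 5: P-U = 21 → V
  i= 6: L-Z = 12 → M
  i= 7: T-Q =  3 → D
  i= 8: P-S = 23 → X
  i= 9: P-V = 20 → U
  i=10: N-Y = 15 → P
  i=11: Y-T =  5 → F
  i=12: P-U = 21 → V
  i=13: B-P = 12 → M
  i=14: P-M =  3 → D
  i=15: G-J = 23 → X
  i=16: L-R = 20 → U
  i=17: H-S = 15 → P
  i=18: H-C =  5 → F
  i=19: W-B = 21 → V
  i=20: W-K = 12 → M
  shifts repeat with period 7: DXUPFVM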